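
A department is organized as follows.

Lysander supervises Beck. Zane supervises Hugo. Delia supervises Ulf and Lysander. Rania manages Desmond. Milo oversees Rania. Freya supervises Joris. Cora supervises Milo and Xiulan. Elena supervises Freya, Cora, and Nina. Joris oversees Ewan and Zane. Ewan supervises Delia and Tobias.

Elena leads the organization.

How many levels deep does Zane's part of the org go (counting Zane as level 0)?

1

The longest chain under Zane runs Zane → Hugo, which is 1 level below Zane.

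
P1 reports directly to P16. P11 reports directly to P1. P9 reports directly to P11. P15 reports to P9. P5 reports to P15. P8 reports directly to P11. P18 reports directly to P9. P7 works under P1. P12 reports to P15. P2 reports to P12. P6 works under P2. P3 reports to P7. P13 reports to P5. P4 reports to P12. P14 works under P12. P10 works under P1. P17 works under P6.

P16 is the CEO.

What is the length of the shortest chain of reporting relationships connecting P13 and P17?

P13 is 2 levels below P15, and P17 is 4 levels below P15 (their lowest common manager). The shortest path runs up from P13 to P15 and back down to P17: 2 + 4 = 6 links.

6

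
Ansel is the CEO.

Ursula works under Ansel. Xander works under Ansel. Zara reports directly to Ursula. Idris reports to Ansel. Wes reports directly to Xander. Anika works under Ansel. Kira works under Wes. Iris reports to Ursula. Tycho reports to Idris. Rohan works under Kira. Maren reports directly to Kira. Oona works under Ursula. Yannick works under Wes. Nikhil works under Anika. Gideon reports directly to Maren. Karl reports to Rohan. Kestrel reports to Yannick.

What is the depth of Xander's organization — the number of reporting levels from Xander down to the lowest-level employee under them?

4

The longest chain under Xander runs Xander → Wes → Kira → Maren → Gideon, which is 4 levels below Xander.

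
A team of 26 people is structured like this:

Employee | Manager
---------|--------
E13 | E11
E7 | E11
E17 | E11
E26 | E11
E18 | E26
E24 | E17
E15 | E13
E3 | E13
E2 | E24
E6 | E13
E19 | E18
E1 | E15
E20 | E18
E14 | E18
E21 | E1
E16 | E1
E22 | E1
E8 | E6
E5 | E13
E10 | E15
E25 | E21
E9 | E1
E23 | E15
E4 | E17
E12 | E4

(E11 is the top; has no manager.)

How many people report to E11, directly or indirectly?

25

E11 directly manages E13, E7, E17, E26. Under E13: E5, E6, E8, E3, E15, E23, E10, E1, E9, E22, E16, E21, E25 (13). E7 has no reports. Under E17: E4, E12, E24, E2 (4). Under E26: E18, E14, E20, E19 (4). So E11's organization is 4 direct reports plus everyone under them: 14 + 1 + 5 + 5 = 25.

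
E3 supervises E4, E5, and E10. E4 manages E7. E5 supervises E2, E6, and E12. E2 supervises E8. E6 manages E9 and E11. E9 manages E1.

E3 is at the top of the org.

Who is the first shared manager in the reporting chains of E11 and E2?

E11's chain of managers is E6, E5, E3. E2's chain of managers is E5, E3. The first manager that appears in both chains is E5.

E5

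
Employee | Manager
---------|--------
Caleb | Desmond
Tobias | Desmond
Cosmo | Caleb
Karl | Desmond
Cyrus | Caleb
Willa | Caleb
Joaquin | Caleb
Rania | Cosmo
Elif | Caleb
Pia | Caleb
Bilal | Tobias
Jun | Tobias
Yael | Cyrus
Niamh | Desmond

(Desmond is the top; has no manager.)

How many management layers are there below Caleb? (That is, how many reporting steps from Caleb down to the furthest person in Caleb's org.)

2

The longest chain under Caleb runs Caleb → Cyrus → Yael, which is 2 levels below Caleb.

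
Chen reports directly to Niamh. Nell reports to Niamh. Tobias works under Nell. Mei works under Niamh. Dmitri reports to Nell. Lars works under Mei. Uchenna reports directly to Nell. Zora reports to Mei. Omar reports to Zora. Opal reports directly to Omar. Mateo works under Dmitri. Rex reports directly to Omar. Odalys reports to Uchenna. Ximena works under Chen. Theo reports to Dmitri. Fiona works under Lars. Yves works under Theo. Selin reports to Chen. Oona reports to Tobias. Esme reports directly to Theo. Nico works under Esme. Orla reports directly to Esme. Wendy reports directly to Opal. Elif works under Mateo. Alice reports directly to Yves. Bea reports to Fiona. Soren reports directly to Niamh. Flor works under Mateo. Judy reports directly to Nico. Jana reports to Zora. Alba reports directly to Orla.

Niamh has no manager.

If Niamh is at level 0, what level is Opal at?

4

Chain from Opal up to Niamh: Opal → Omar → Zora → Mei → Niamh. That is 4 steps up, so Opal is 4 levels below Niamh.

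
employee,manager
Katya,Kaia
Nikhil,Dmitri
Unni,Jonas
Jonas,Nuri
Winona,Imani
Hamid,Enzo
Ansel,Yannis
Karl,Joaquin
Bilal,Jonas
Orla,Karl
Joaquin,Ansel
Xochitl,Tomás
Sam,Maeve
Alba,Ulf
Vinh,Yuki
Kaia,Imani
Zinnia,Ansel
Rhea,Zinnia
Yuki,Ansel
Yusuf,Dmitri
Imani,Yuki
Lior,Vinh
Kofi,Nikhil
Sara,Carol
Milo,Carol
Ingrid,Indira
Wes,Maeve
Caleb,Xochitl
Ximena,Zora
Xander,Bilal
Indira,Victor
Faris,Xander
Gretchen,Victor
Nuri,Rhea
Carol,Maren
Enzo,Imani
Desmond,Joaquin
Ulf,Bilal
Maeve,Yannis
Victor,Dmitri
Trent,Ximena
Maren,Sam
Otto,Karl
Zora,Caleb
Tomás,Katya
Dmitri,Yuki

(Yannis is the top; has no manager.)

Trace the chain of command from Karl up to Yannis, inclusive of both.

Karl reports to Joaquin. Joaquin reports to Ansel. Ansel reports to Yannis. Yannis is at the top.

Karl -> Joaquin -> Ansel -> Yannis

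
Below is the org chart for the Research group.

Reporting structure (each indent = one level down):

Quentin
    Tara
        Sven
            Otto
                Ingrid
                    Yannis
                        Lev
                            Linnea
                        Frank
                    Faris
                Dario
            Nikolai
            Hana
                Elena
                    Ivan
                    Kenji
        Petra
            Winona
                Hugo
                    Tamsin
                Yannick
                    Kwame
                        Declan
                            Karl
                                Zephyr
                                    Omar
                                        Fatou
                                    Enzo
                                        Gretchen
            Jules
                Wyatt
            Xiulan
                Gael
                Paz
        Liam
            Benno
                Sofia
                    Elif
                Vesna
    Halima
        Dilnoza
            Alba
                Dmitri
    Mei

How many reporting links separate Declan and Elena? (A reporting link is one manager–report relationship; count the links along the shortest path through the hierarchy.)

Declan is 5 levels below Tara, and Elena is 3 levels below Tara (their lowest common manager). The shortest path runs up from Declan to Tara and back down to Elena: 5 + 3 = 8 links.

8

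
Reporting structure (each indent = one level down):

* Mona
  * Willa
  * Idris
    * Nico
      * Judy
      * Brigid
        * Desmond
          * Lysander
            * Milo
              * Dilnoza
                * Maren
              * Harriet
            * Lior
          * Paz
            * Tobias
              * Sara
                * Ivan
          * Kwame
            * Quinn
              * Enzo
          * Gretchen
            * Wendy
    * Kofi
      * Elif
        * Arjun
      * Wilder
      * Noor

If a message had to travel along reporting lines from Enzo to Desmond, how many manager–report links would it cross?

Enzo is in Desmond's organization: the chain from Enzo up to Desmond is Enzo → Quinn → Kwame → Desmond, which is 3 links.

3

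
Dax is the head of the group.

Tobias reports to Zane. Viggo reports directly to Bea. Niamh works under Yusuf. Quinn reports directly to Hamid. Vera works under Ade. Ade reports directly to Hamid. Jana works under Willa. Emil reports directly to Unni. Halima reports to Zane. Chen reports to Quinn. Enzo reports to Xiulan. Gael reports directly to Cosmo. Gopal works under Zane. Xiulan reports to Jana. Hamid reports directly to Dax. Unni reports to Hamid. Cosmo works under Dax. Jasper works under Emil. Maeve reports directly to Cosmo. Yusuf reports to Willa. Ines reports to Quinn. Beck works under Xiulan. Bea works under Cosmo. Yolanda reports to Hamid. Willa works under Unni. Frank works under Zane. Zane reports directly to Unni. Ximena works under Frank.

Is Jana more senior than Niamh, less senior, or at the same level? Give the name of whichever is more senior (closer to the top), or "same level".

Jana

Jana is 4 levels below Dax; Niamh is 5. Jana is higher.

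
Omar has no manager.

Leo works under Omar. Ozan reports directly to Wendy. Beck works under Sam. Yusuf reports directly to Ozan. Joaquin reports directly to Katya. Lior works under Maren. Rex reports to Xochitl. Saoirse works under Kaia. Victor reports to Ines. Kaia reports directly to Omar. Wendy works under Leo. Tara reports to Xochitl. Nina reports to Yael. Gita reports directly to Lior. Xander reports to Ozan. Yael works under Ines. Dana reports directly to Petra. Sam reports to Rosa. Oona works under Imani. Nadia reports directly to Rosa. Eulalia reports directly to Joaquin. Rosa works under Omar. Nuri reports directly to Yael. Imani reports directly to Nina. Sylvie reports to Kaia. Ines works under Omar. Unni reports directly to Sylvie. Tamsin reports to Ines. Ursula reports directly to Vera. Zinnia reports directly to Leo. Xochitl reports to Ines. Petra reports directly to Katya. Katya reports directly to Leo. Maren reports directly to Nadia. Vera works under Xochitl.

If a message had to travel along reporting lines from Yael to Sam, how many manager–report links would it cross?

Yael is 2 levels below Omar, and Sam is 2 levels below Omar (their lowest common manager). The shortest path runs up from Yael to Omar and back down to Sam: 2 + 2 = 4 links.

4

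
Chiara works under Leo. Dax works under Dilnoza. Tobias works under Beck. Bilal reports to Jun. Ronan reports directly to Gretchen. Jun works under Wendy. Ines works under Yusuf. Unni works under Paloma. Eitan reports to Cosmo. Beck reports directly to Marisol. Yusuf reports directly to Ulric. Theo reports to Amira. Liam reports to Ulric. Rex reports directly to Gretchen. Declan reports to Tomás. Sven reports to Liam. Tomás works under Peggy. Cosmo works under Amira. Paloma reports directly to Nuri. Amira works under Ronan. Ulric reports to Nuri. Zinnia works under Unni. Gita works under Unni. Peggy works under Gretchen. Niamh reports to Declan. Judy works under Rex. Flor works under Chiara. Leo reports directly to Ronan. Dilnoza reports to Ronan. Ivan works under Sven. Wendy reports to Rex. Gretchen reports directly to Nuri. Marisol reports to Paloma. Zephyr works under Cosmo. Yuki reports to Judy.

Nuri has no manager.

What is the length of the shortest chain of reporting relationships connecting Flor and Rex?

5

Flor is 4 levels below Gretchen, and Rex is 1 level below Gretchen (their lowest common manager). The shortest path runs up from Flor to Gretchen and back down to Rex: 4 + 1 = 5 links.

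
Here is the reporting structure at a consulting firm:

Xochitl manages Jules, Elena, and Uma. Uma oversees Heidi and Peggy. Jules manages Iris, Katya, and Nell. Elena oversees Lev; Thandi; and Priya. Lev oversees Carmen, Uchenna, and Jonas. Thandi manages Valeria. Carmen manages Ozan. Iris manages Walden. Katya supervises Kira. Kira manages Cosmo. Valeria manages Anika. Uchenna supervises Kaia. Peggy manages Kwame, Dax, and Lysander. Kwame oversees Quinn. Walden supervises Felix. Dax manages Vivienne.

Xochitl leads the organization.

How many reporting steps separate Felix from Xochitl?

4

Chain from Felix up to Xochitl: Felix → Walden → Iris → Jules → Xochitl. That is 4 steps up, so Felix is 4 levels below Xochitl.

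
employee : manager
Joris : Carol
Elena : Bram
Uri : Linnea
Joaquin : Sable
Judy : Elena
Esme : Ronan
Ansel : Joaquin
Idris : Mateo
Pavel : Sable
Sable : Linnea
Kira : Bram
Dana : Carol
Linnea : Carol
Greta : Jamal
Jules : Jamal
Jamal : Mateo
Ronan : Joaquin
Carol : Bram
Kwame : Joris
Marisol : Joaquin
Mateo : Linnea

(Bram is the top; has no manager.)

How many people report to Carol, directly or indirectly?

Carol directly manages Linnea, Dana, Joris. Under Linnea: Uri, Sable, Pavel, Joaquin, Ronan, Esme, Marisol, Ansel, Mateo, Idris, Jamal, Greta, Jules (13). Dana has no reports. Under Joris: Kwame (1). So Carol's organization is 3 direct reports plus everyone under them: 14 + 1 + 2 = 17.

17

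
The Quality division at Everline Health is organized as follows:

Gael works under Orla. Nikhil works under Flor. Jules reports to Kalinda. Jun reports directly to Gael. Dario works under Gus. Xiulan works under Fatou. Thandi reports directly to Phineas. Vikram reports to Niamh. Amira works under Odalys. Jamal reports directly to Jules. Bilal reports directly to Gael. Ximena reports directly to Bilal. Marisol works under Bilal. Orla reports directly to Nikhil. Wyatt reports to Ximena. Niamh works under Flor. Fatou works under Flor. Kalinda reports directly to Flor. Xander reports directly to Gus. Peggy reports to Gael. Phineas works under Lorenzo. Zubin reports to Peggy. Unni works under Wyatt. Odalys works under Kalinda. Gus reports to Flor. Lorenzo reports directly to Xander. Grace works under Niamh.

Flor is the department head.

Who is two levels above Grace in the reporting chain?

Grace reports to Niamh, and Niamh reports to Flor. So Grace's skip-level manager is Flor.

Flor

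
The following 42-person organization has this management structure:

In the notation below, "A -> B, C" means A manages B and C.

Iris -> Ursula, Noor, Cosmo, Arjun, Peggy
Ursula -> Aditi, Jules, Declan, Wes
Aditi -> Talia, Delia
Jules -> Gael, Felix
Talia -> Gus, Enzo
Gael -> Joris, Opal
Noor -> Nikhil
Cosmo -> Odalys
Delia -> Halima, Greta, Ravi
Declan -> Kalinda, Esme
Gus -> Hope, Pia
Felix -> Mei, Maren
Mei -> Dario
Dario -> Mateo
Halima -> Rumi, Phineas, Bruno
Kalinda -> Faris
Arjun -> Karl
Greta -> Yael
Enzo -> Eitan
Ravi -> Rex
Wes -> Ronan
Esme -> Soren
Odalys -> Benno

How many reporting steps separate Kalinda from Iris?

3

Chain from Kalinda up to Iris: Kalinda → Declan → Ursula → Iris. That is 3 steps up, so Kalinda is 3 levels below Iris.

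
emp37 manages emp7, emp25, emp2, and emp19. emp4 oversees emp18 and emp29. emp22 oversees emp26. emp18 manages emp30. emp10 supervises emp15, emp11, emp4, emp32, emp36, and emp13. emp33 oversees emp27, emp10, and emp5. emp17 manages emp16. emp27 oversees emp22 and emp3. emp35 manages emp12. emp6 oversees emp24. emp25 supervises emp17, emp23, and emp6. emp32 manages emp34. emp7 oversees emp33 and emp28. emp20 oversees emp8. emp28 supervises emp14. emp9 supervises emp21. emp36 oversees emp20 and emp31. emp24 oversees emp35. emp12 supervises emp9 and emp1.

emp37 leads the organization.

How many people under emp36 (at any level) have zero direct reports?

2

The people in emp36's organization with no one reporting to them are emp31, emp8. That is 2.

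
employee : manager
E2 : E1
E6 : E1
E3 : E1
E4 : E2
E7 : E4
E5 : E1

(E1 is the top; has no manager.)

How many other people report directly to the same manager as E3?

E3 reports to E1. E1's other direct reports are E2, E6, E5 — 3 peers.

3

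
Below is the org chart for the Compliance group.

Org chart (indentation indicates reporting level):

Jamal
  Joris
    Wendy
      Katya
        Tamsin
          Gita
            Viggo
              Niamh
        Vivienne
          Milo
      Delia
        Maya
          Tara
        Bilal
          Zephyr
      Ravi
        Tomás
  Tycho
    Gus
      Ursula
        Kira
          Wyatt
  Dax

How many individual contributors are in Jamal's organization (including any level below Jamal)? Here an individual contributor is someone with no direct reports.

The people in Jamal's organization with no one reporting to them are Dax, Wyatt, Tomás, Zephyr, Tara, Milo, Niamh. That is 7.

7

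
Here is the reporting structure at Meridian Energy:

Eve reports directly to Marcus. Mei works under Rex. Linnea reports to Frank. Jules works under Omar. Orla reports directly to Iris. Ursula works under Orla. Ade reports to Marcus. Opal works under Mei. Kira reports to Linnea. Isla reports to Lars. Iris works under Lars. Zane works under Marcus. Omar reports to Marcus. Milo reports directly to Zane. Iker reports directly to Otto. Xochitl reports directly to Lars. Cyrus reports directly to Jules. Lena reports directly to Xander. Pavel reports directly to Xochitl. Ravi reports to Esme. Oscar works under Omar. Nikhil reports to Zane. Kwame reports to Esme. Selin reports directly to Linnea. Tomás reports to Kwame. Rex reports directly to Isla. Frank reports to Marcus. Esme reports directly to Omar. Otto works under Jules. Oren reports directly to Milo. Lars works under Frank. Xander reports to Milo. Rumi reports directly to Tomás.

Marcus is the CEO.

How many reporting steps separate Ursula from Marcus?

Chain from Ursula up to Marcus: Ursula → Orla → Iris → Lars → Frank → Marcus. That is 5 steps up, so Ursula is 5 levels below Marcus.

5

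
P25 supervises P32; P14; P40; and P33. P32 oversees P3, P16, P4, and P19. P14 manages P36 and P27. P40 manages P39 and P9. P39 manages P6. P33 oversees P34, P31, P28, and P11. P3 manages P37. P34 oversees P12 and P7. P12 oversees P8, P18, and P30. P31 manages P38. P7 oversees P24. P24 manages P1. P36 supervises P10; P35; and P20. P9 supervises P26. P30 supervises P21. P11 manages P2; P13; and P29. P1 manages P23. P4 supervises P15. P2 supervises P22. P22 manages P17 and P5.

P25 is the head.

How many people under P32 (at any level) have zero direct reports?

The people in P32's organization with no one reporting to them are P19, P15, P16, P37. That is 4.

4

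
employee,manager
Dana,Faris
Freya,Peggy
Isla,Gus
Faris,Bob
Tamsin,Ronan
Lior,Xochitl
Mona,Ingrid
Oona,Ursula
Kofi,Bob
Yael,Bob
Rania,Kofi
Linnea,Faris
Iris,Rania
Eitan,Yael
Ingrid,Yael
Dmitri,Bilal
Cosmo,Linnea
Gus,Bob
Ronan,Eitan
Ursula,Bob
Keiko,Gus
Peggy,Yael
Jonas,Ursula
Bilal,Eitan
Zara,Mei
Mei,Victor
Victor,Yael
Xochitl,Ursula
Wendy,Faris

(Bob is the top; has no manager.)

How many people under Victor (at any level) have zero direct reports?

The only person in Victor's organization with no one reporting to them is Zara. That is 1.

1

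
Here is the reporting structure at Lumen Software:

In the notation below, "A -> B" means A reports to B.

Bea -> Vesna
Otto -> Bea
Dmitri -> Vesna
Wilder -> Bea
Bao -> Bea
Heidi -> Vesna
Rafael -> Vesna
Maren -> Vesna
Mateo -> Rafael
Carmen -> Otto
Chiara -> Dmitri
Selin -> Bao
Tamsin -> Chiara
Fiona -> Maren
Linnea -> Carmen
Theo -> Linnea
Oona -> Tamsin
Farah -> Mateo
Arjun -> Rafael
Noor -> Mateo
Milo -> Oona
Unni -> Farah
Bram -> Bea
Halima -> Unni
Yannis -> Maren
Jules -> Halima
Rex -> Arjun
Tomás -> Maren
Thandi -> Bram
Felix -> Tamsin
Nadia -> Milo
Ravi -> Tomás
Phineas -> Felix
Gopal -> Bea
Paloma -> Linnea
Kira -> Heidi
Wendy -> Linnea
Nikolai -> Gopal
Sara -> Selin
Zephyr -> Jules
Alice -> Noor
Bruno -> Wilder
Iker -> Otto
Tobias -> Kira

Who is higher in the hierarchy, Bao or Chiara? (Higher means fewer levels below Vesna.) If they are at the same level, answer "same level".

Both Bao and Chiara are 2 levels below Vesna.

same level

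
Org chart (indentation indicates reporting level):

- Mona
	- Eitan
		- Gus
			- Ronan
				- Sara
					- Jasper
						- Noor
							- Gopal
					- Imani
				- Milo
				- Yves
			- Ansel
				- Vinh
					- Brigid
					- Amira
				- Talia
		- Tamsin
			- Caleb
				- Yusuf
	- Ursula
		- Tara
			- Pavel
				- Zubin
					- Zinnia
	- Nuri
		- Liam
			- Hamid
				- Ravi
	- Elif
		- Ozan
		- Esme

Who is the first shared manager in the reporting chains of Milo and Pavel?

Milo's chain of managers is Ronan, Gus, Eitan, Mona. Pavel's chain of managers is Tara, Ursula, Mona. The first manager that appears in both chains is Mona.

Mona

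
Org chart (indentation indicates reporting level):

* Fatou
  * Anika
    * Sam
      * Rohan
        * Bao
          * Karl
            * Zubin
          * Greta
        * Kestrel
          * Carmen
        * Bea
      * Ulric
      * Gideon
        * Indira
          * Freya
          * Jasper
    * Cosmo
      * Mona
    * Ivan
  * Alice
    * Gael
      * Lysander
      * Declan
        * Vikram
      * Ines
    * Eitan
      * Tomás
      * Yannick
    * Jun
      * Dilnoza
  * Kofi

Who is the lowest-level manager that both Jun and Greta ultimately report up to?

Jun's chain of managers is Alice, Fatou. Greta's chain of managers is Bao, Rohan, Sam, Anika, Fatou. The first manager that appears in both chains is Fatou.

Fatou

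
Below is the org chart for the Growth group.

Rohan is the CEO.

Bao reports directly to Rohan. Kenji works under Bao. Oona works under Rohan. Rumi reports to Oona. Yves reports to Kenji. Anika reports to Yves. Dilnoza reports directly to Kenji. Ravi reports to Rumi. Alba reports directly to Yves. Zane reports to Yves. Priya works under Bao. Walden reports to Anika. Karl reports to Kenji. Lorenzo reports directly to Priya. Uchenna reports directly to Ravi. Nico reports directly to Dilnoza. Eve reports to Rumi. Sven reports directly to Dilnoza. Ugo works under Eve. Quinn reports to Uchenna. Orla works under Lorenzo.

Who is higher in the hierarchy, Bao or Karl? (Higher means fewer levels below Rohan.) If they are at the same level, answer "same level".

Bao

Bao is 1 level below Rohan; Karl is 3. Bao is higher.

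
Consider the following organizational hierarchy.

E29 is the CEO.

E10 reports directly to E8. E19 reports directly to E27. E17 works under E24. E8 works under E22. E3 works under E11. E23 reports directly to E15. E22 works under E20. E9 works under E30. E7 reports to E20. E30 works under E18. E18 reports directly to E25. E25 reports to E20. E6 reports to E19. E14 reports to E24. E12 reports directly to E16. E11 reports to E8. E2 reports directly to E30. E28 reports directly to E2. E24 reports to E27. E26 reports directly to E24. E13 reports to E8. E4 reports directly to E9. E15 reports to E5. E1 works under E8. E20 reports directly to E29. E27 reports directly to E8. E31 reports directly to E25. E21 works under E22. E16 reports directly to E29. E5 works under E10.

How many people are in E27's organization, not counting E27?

E27 directly manages E19, E24. Under E19: E6 (1). Under E24: E17, E14, E26 (3). So E27's organization is 2 direct reports plus everyone under them: 2 + 4 = 6.

6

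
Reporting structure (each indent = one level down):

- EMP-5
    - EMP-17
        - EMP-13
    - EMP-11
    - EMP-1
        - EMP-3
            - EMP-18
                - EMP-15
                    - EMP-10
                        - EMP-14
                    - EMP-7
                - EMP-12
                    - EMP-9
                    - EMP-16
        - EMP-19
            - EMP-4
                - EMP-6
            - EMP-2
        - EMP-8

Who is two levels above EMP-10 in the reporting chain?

EMP-18

EMP-10 reports to EMP-15, and EMP-15 reports to EMP-18. So EMP-10's skip-level manager is EMP-18.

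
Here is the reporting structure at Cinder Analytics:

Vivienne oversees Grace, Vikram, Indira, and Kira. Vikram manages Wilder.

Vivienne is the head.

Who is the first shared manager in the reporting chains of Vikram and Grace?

Vivienne

Vikram's chain of managers is Vivienne. Grace's chain of managers is Vivienne. The first manager that appears in both chains is Vivienne.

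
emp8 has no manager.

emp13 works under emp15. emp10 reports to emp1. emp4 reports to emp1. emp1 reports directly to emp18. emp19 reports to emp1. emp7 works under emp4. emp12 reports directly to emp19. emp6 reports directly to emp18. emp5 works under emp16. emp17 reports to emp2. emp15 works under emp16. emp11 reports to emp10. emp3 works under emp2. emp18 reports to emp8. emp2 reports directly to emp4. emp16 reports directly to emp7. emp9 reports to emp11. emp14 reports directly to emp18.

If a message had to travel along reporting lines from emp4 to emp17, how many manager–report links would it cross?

2

emp17 is in emp4's organization: the chain from emp17 up to emp4 is emp17 → emp2 → emp4, which is 2 links.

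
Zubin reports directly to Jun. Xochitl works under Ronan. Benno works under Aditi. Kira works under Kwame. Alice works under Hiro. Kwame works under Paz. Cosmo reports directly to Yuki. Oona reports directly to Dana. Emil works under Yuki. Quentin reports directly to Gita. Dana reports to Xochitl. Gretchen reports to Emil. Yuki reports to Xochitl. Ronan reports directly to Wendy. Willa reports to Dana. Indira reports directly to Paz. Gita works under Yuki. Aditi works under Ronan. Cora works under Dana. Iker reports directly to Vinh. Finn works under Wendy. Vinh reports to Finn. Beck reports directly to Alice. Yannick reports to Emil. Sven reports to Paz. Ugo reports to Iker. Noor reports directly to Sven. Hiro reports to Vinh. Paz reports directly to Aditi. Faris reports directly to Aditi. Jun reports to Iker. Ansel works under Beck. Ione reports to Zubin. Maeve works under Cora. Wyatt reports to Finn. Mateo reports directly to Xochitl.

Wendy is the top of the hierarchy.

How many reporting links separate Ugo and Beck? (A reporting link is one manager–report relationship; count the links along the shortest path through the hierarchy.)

5

Ugo is 2 levels below Vinh, and Beck is 3 levels below Vinh (their lowest common manager). The shortest path runs up from Ugo to Vinh and back down to Beck: 2 + 3 = 5 links.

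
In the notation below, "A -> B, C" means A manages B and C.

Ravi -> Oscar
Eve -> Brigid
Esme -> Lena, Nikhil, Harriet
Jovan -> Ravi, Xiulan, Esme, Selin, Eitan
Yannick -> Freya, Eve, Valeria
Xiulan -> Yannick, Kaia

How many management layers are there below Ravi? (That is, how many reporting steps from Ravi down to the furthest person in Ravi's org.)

1

The longest chain under Ravi runs Ravi → Oscar, which is 1 level below Ravi.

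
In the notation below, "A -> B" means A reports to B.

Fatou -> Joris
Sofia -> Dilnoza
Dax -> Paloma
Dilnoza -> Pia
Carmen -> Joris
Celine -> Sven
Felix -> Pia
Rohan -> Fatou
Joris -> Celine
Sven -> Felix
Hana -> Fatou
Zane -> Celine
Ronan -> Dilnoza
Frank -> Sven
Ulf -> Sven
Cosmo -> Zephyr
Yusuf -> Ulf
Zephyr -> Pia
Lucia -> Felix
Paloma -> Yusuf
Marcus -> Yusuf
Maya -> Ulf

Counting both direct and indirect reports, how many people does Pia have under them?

22

Pia directly manages Felix, Zephyr, Dilnoza. Under Felix: Lucia, Sven, Ulf, Maya, Yusuf, Marcus, Paloma, Dax, Celine, Zane, Joris, Carmen, Fatou, Hana, Rohan, Frank (16). Under Zephyr: Cosmo (1). Under Dilnoza: Ronan, Sofia (2). So Pia's organization is 3 direct reports plus everyone under them: 17 + 2 + 3 = 22.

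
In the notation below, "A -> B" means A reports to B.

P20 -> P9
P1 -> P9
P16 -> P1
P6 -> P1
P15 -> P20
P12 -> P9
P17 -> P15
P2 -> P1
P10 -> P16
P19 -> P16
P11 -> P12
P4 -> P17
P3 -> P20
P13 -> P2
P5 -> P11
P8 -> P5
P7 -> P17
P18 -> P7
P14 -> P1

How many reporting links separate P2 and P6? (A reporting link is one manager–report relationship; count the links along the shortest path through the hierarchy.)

P2 is 1 level below P1, and P6 is 1 level below P1 (their lowest common manager). The shortest path runs up from P2 to P1 and back down to P6: 1 + 1 = 2 links.

2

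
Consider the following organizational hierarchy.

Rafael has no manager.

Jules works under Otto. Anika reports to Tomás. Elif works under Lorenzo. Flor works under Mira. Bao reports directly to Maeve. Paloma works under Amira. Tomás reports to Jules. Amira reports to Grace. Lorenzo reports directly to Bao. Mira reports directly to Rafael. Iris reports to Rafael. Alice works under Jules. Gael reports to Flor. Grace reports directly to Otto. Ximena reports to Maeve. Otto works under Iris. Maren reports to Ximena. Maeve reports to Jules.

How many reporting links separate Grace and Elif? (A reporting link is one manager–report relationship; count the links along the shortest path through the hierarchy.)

6

Grace is 1 level below Otto, and Elif is 5 levels below Otto (their lowest common manager). The shortest path runs up from Grace to Otto and back down to Elif: 1 + 5 = 6 links.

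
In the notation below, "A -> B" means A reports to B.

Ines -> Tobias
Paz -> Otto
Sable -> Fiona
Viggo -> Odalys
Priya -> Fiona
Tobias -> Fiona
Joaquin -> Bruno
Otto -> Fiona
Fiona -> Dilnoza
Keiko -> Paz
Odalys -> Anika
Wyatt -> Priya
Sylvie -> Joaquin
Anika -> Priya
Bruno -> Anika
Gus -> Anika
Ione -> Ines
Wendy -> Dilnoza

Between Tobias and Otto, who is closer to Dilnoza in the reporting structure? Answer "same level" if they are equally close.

Both Tobias and Otto are 2 levels below Dilnoza.

same level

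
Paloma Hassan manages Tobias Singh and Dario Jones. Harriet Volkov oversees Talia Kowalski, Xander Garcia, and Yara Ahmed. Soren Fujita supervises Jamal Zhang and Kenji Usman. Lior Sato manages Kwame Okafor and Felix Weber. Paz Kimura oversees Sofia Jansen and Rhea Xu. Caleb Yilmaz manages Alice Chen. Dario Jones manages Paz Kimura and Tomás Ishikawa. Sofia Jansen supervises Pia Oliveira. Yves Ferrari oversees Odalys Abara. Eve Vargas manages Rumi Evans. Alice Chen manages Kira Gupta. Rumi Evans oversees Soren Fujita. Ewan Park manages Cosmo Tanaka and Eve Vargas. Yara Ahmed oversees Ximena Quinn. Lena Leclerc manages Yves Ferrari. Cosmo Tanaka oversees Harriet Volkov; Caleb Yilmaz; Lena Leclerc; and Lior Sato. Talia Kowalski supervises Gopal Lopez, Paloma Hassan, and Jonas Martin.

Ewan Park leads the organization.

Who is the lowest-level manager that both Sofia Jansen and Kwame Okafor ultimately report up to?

Sofia Jansen's chain of managers is Paz Kimura, Dario Jones, Paloma Hassan, Talia Kowalski, Harriet Volkov, Cosmo Tanaka, Ewan Park. Kwame Okafor's chain of managers is Lior Sato, Cosmo Tanaka, Ewan Park. The first manager that appears in both chains is Cosmo Tanaka.

Cosmo Tanaka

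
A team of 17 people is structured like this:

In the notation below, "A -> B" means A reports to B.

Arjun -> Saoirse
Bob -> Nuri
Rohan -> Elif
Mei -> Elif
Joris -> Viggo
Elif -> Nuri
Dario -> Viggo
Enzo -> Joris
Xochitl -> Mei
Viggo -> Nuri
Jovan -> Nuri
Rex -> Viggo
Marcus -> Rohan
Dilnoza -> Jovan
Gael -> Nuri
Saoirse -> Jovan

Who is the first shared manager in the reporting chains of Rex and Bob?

Rex's chain of managers is Viggo, Nuri. Bob's chain of managers is Nuri. The first manager that appears in both chains is Nuri.

Nuri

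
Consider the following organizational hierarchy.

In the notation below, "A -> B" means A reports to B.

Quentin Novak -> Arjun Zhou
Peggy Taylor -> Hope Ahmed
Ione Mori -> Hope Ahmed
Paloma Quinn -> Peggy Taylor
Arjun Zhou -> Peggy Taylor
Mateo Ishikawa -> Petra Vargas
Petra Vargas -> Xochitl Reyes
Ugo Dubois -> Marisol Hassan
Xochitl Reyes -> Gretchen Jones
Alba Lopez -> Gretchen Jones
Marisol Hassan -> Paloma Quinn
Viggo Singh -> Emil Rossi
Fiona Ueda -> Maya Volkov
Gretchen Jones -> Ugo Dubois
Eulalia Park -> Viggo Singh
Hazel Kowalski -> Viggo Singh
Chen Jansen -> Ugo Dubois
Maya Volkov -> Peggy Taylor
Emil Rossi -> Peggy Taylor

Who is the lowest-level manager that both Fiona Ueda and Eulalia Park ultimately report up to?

Fiona Ueda's chain of managers is Maya Volkov, Peggy Taylor, Hope Ahmed. Eulalia Park's chain of managers is Viggo Singh, Emil Rossi, Peggy Taylor, Hope Ahmed. The first manager that appears in both chains is Peggy Taylor.

Peggy Taylor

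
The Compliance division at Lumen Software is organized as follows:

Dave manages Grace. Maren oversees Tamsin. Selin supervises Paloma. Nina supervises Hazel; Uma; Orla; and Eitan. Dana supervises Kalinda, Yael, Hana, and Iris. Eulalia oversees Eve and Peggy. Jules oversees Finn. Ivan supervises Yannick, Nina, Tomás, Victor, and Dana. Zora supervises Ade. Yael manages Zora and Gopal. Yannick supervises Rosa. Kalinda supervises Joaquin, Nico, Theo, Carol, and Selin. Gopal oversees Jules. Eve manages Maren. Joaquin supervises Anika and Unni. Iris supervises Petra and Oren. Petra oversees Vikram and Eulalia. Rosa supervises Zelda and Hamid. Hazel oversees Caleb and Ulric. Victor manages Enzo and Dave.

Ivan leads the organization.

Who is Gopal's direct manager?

Yael

Gopal reports directly to Yael.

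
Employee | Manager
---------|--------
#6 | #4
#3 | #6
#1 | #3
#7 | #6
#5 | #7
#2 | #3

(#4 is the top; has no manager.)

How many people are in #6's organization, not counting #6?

#6 directly manages #3, #7. Under #3: #2, #1 (2). Under #7: #5 (1). So #6's organization is 2 direct reports plus everyone under them: 3 + 2 = 5.

5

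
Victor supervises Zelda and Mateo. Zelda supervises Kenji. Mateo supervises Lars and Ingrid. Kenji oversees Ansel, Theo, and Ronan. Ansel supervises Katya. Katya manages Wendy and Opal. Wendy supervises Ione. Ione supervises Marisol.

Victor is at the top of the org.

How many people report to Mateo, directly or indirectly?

2

Mateo directly manages Lars, Ingrid. Lars has no reports. Ingrid has no reports. So Mateo's organization is 2 direct reports plus everyone under them: 1 + 1 = 2.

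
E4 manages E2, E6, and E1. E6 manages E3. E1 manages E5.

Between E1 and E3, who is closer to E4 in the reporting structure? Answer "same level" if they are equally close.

E1 is 1 level below E4; E3 is 2. E1 is higher.

E1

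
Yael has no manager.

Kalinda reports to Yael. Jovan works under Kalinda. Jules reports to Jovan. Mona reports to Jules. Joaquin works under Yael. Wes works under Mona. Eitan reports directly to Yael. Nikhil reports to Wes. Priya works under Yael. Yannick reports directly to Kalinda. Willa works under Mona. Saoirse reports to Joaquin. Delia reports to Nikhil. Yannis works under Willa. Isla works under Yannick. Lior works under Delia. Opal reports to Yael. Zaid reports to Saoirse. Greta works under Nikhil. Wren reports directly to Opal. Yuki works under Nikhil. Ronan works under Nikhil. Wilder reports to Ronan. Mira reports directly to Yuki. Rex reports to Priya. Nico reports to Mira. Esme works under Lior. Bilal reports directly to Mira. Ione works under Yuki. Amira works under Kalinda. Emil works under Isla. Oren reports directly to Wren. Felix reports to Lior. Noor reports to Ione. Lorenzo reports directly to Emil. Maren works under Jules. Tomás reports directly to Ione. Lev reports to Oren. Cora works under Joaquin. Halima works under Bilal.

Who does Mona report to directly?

Mona reports directly to Jules.

Jules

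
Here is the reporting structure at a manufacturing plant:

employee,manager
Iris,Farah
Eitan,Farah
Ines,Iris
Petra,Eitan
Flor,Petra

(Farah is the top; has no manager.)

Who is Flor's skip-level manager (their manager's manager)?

Flor reports to Petra, and Petra reports to Eitan. So Flor's skip-level manager is Eitan.

Eitan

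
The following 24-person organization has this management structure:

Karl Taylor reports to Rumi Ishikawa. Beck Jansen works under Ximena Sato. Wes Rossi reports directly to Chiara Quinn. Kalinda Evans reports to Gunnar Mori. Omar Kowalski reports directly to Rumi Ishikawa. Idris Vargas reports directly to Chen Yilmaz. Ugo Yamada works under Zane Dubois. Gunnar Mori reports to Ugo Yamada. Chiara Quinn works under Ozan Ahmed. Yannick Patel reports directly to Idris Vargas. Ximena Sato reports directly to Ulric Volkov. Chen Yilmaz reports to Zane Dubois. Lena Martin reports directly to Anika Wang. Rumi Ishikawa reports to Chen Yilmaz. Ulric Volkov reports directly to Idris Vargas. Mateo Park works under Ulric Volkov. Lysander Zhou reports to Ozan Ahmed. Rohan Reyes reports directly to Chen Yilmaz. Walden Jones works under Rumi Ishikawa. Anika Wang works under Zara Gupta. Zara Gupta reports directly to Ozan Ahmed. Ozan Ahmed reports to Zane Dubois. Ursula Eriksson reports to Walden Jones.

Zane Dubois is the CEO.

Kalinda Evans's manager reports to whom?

Ugo Yamada

Kalinda Evans reports to Gunnar Mori, and Gunnar Mori reports to Ugo Yamada. So Kalinda Evans's skip-level manager is Ugo Yamada.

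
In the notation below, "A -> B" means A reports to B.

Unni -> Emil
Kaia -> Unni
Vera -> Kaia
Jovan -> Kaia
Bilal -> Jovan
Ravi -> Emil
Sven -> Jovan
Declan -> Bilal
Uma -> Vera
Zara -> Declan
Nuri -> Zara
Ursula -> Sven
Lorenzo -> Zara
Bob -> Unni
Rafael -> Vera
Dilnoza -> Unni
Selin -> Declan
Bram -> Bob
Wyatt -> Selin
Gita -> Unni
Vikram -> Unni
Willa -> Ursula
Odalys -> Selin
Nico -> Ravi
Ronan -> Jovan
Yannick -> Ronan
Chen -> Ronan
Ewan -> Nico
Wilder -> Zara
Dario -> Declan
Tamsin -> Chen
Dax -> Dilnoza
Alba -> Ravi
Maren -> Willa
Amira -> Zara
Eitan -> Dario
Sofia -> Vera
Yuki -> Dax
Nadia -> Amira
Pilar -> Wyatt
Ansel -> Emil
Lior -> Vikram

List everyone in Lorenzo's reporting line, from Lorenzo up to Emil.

Lorenzo reports to Zara. Zara reports to Declan. Declan reports to Bilal. Bilal reports to Jovan. Jovan reports to Kaia. Kaia reports to Unni. Unni reports to Emil. Emil is at the top.

Lorenzo -> Zara -> Declan -> Bilal -> Jovan -> Kaia -> Unni -> Emil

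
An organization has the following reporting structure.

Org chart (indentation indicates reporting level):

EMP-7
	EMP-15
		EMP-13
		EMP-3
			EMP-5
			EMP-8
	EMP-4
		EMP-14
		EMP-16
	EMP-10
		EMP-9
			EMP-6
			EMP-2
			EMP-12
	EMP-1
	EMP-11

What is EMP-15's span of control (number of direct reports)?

EMP-15 directly manages EMP-13, EMP-3. That is 2 direct reports.

2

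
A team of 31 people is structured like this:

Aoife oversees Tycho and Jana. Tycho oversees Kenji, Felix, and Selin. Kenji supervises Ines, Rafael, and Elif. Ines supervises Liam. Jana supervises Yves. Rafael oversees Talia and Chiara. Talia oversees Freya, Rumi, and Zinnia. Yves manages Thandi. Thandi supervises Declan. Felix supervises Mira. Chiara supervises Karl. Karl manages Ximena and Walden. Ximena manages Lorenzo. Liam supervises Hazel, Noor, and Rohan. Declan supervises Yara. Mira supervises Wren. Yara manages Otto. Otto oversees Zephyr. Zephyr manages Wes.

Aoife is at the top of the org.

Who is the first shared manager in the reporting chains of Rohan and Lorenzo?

Kenji

Rohan's chain of managers is Liam, Ines, Kenji, Tycho, Aoife. Lorenzo's chain of managers is Ximena, Karl, Chiara, Rafael, Kenji, Tycho, Aoife. The first manager that appears in both chains is Kenji.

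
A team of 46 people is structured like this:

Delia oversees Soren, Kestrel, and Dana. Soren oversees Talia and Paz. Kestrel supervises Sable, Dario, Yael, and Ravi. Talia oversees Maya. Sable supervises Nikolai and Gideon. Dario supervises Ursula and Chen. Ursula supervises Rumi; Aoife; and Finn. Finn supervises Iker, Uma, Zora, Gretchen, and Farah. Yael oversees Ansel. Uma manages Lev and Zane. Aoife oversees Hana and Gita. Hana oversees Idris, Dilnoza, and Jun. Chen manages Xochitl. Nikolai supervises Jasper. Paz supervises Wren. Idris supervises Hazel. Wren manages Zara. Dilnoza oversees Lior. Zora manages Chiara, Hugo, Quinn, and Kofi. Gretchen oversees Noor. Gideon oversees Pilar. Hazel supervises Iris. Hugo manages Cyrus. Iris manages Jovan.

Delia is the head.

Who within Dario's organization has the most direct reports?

Finn

Direct-report counts within Dario's organization: Dario has 2; Chen has 1; Ursula has 3; Aoife has 2; Hana has 3; Dilnoza has 1; Idris has 1; Hazel has 1; Iris has 1; Finn has 5; Gretchen has 1; Zora has 4; Hugo has 1; Uma has 2. The largest is 5, held by Finn.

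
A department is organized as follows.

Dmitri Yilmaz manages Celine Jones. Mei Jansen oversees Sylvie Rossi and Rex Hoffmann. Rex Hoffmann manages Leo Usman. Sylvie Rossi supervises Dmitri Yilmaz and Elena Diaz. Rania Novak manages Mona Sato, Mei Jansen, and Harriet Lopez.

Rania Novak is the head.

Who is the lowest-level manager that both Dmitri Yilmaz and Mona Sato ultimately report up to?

Rania Novak

Dmitri Yilmaz's chain of managers is Sylvie Rossi, Mei Jansen, Rania Novak. Mona Sato's chain of managers is Rania Novak. The first manager that appears in both chains is Rania Novak.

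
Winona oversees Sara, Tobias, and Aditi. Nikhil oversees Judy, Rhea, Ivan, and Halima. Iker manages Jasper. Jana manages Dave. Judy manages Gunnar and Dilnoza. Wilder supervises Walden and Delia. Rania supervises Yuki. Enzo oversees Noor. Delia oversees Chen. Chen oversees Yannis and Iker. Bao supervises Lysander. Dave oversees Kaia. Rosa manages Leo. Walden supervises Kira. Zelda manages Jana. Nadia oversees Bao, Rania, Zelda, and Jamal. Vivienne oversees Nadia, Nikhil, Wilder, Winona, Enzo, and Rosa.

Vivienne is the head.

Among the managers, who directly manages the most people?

Direct-report counts: Vivienne has 6; Rosa has 1; Enzo has 1; Winona has 3; Wilder has 2; Walden has 1; Delia has 1; Chen has 2; Iker has 1; Nikhil has 4; Judy has 2; Nadia has 4; Zelda has 1; Jana has 1; Dave has 1; Rania has 1; Bao has 1. The largest is 6, held by Vivienne.

Vivienne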